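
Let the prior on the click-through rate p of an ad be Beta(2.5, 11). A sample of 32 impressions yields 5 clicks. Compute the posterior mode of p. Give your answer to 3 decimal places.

p̂_MAP = 0.149

Prior: Beta(2.5, 11).
Data: 5 successes in 32 trials. The binomial likelihood contributes p^5(1−p)^27, so the posterior is Beta(2.5+5, 11+27) = Beta(7.5, 38).
For Beta(a, b) with a, b > 1 the mode is (a−1)/(a+b−2) = 6.5/43.5 ≈ 0.149.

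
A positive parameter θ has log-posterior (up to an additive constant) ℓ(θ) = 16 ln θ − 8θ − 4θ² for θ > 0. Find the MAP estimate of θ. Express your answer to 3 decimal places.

ℓ'(θ) = 16/θ − 8 − 8θ. Setting this to zero and multiplying by θ: 8θ² + 8θ − 16 = 0.
θ = (−8 + √(8² + 4·8·16)) / (2·8) = (−8 + √576) / 16 = (−8 + 24)/16 = 1.
ℓ''(θ) = −16/θ² − 8 < 0, confirming a maximum.

θ̂_MAP = 1.000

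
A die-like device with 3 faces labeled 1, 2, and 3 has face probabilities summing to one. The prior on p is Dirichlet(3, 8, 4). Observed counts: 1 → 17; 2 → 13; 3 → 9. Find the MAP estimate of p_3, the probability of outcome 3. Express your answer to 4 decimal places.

MAP estimate: 0.2353

The posterior is Dirichlet(αᵢ + nᵢ) = Dirichlet(20, 21, 13).
For a Dirichlet(a₁,…,a_K) with all aᵢ > 1, the mode has j-th component (aⱼ − 1)/(Σaᵢ − K).
Here Σaᵢ = 54 and K = 3, so p_3 = (13 − 1)/(54 − 3) = 12/51 ≈ 0.2353.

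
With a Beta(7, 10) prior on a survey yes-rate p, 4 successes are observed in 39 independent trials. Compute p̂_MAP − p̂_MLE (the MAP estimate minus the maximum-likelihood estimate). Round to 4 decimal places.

Posterior is Beta(11, 45); MAP = (11−1)/(56−2) = 10/54 ≈ 0.18519.
MLE ignores the prior: p̂_MLE = k/n = 4/39 ≈ 0.10256.
Difference = 10/54 − 4/39 = 29/351 ≈ 0.0826.

MAP − MLE = 0.0826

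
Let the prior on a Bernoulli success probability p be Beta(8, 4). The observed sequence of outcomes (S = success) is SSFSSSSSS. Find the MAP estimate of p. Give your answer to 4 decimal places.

p̂_MAP = 0.7895

Prior: Beta(8, 4).
Data: 8 successes in 9 trials (from the sequence). The binomial likelihood contributes p^8(1−p)^1, so the posterior is Beta(8+8, 4+1) = Beta(16, 5).
For Beta(a, b) with a, b > 1 the mode is (a−1)/(a+b−2) = 15/19 ≈ 0.7895.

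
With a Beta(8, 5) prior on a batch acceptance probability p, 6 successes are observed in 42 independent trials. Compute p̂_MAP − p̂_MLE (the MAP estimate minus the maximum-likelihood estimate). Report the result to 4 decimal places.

MAP − MLE = 0.1024

Posterior is Beta(14, 41); MAP = (14−1)/(55−2) = 13/53 ≈ 0.24528.
MLE ignores the prior: p̂_MLE = k/n = 6/42 ≈ 0.14286.
Difference = 13/53 − 6/42 = 38/371 ≈ 0.1024.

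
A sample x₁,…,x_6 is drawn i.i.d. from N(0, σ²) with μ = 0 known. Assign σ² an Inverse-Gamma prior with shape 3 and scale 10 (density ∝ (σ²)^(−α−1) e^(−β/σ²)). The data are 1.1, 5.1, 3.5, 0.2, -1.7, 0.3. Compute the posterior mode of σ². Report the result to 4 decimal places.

σ̂²_MAP = 4.4636

Sum of squared deviations about the known mean: SS = (1.1−0)² + (5.1−0)² + (3.5−0)² + (0.2−0)² + (-1.7−0)² + (0.3−0)² = 42.49.
The Normal likelihood contributes (σ²)^(−n/2) exp(−SS/(2σ²)), so the posterior is Inverse-Gamma(α + n/2, β + SS/2) = Inverse-Gamma(6, 31.245).
The mode of Inverse-Gamma(a, b) is b/(a+1) = 31.245/7 ≈ 4.4636.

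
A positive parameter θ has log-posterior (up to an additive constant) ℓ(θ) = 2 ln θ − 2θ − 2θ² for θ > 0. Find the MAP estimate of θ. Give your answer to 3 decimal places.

ℓ'(θ) = 2/θ − 2 − 4θ. Setting this to zero and multiplying by θ: 4θ² + 2θ − 2 = 0.
θ = (−2 + √(2² + 4·4·2)) / (2·4) = (−2 + √36) / 8 = (−2 + 6)/8 = 1/2.
ℓ''(θ) = −2/θ² − 4 < 0, confirming a maximum.

θ̂_MAP = 0.500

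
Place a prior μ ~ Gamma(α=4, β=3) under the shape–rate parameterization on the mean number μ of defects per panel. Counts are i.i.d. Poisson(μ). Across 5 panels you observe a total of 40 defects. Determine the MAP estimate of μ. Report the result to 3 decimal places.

Σxᵢ = 40, n = 5.
Posterior ∝ μ^3e^(−3μ) · μ^40e^(−5μ) = μ^43e^(−8μ), i.e. Gamma(shape=44, rate=8).
The mode of a Gamma(a, b) with a ≥ 1 (shape–rate) is (a−1)/b = 43/8 ≈ 5.375.

μ̂_MAP = 5.375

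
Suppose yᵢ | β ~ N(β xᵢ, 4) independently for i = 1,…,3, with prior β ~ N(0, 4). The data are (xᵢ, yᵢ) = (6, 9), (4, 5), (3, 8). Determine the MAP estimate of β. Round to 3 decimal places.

log p(β | y) = −Σ(yᵢ − βxᵢ)²/(2·4) − β²/(2·4) + const.
Setting the derivative to zero: Σxᵢ(yᵢ − βxᵢ)/4 − β/4 = 0, so β = Σxᵢyᵢ / (Σxᵢ² + σ²/τ²).
Σxᵢyᵢ = 6·9 + 4·5 + 3·8 = 98; Σxᵢ² = 61; σ²/τ² = 1.
β̂_MAP = 98 / (61 + 1) = 98/62 ≈ 1.581.

β̂_MAP = 1.581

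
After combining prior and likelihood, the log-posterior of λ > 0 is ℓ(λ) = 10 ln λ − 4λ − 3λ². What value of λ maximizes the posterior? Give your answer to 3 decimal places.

λ̂_MAP = 1.000

ℓ'(λ) = 10/λ − 4 − 6λ. Setting this to zero and multiplying by λ: 6λ² + 4λ − 10 = 0.
λ = (−4 + √(4² + 4·6·10)) / (2·6) = (−4 + √256) / 12 = (−4 + 16)/12 = 1.
ℓ''(λ) = −10/λ² − 6 < 0, confirming a maximum.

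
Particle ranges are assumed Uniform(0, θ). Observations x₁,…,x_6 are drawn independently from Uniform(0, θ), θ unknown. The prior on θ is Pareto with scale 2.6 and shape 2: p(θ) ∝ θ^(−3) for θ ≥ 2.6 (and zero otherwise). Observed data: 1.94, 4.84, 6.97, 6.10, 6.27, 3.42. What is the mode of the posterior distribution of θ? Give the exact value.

θ̂_MAP = 6.97

The Uniform(0, θ) likelihood is θ^(−n) for θ ≥ max(xᵢ), zero otherwise. Here max(xᵢ) = 6.97.
Posterior ∝ θ^(−3) · θ^(−6) = θ^(−9) on θ ≥ max(2.6, 6.97) = 6.97.
This density is strictly decreasing in θ, so the posterior mode lies at the lower boundary of the support.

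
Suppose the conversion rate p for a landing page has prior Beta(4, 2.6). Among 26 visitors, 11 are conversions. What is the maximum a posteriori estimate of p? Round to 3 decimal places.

Prior: Beta(4, 2.6).
Data: 11 successes in 26 trials. The binomial likelihood contributes p^11(1−p)^15, so the posterior is Beta(4+11, 2.6+15) = Beta(15, 17.6).
For Beta(a, b) with a, b > 1 the mode is (a−1)/(a+b−2) = 14/30.6 ≈ 0.458.

p̂_MAP = 0.458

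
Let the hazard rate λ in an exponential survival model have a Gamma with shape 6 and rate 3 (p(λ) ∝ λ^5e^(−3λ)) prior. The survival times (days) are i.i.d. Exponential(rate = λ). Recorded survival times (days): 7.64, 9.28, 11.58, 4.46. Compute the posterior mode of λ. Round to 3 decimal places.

λ̂_MAP = 0.250

The Exponential(rate=λ) likelihood is ∝ λ^n e^(−λΣtᵢ). Here n = 4 and Σtᵢ = 7.64 + 9.28 + 11.58 + 4.46 = 32.96.
Posterior ∝ λ^5e^(−3λ) · λ^4e^(−32.96λ) = λ^9e^(−35.96λ), i.e. Gamma(10, 35.96).
Mode = (a−1)/b = 9/35.96 ≈ 0.250.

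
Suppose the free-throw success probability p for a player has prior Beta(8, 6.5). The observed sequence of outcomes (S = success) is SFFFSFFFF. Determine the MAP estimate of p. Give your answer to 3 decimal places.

p̂_MAP = 0.419

Prior: Beta(8, 6.5).
Data: 2 successes in 9 trials (from the sequence). The binomial likelihood contributes p^2(1−p)^7, so the posterior is Beta(8+2, 6.5+7) = Beta(10, 13.5).
For Beta(a, b) with a, b > 1 the mode is (a−1)/(a+b−2) = 9/21.5 ≈ 0.419.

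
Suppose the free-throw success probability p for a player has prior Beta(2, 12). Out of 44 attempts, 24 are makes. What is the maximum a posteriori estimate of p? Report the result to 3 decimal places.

Prior: Beta(2, 12).
Data: 24 successes in 44 trials. The binomial likelihood contributes p^24(1−p)^20, so the posterior is Beta(2+24, 12+20) = Beta(26, 32).
For Beta(a, b) with a, b > 1 the mode is (a−1)/(a+b−2) = 25/56 ≈ 0.446.

p̂_MAP = 0.446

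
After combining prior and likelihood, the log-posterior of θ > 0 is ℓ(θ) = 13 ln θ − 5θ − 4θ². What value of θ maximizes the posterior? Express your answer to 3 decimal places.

ℓ'(θ) = 13/θ − 5 − 8θ. Setting this to zero and multiplying by θ: 8θ² + 5θ − 13 = 0.
θ = (−5 + √(5² + 4·8·13)) / (2·8) = (−5 + √441) / 16 = (−5 + 21)/16 = 1.
ℓ''(θ) = −13/θ² − 8 < 0, confirming a maximum.

θ̂_MAP = 1.000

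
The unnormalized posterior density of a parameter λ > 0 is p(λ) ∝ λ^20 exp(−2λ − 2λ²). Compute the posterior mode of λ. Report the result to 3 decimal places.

ℓ'(λ) = 20/λ − 2 − 4λ. Setting this to zero and multiplying by λ: 4λ² + 2λ − 20 = 0.
λ = (−2 + √(2² + 4·4·20)) / (2·4) = (−2 + √324) / 8 = (−2 + 18)/8 = 2.
ℓ''(λ) = −20/λ² − 4 < 0, confirming a maximum.

λ̂_MAP = 2.000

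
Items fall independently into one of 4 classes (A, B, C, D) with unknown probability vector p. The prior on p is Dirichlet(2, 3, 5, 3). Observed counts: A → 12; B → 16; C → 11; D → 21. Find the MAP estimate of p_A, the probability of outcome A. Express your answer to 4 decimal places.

MAP estimate of p_A = 0.1884

The posterior is Dirichlet(αᵢ + nᵢ) = Dirichlet(14, 19, 16, 24).
For a Dirichlet(a₁,…,a_K) with all aᵢ > 1, the mode has j-th component (aⱼ − 1)/(Σaᵢ − K).
Here Σaᵢ = 73 and K = 4, so p_A = (14 − 1)/(73 − 4) = 13/69 ≈ 0.1884.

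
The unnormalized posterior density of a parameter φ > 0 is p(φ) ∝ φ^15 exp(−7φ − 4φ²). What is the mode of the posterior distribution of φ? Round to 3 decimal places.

ℓ'(φ) = 15/φ − 7 − 8φ. Setting this to zero and multiplying by φ: 8φ² + 7φ − 15 = 0.
φ = (−7 + √(7² + 4·8·15)) / (2·8) = (−7 + √529) / 16 = (−7 + 23)/16 = 1.
ℓ''(φ) = −15/φ² − 8 < 0, confirming a maximum.

φ̂_MAP = 1.000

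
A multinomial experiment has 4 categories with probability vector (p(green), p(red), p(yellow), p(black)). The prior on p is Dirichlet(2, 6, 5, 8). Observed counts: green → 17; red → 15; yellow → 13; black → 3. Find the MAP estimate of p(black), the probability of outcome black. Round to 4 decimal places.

The posterior is Dirichlet(αᵢ + nᵢ) = Dirichlet(19, 21, 18, 11).
For a Dirichlet(a₁,…,a_K) with all aᵢ > 1, the mode has j-th component (aⱼ − 1)/(Σaᵢ − K).
Here Σaᵢ = 69 and K = 4, so p(black) = (11 − 1)/(69 − 4) = 10/65 ≈ 0.1538.

MAP estimate of p(black) = 0.1538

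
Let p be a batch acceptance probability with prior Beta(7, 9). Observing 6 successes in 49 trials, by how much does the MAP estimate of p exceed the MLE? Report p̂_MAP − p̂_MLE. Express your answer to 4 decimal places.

MAP − MLE = 0.0680

Posterior is Beta(13, 52); MAP = (13−1)/(65−2) = 12/63 ≈ 0.19048.
MLE ignores the prior: p̂_MLE = k/n = 6/49 ≈ 0.12245.
Difference = 12/63 − 6/49 = 10/147 ≈ 0.0680.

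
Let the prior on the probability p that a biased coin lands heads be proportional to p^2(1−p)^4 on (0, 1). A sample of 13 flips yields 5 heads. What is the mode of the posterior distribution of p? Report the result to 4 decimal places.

p̂_MAP = 0.3684

The prior density ∝ p^2(1−p)^4 is the kernel of Beta(3, 5).
Data: 5 successes in 13 trials. The binomial likelihood contributes p^5(1−p)^8, so the posterior is Beta(3+5, 5+8) = Beta(8, 13).
For Beta(a, b) with a, b > 1 the mode is (a−1)/(a+b−2) = 7/19 ≈ 0.3684.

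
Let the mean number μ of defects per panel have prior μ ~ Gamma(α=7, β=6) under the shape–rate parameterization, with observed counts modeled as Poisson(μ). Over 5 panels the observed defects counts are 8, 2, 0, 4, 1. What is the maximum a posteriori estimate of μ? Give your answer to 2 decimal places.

μ̂_MAP = 1.91

Σxᵢ = 8+2+0+4+1 = 15, with n = 5.
Posterior ∝ μ^6e^(−6μ) · μ^15e^(−5μ) = μ^21e^(−11μ), i.e. Gamma(shape=22, rate=11).
The mode of a Gamma(a, b) with a ≥ 1 (shape–rate) is (a−1)/b = 21/11 ≈ 1.91.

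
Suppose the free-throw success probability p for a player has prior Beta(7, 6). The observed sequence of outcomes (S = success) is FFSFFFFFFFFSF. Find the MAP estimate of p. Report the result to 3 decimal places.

Prior: Beta(7, 6).
Data: 2 successes in 13 trials (from the sequence). The binomial likelihood contributes p^2(1−p)^11, so the posterior is Beta(7+2, 6+11) = Beta(9, 17).
For Beta(a, b) with a, b > 1 the mode is (a−1)/(a+b−2) = 8/24 ≈ 0.333.

p̂_MAP = 0.333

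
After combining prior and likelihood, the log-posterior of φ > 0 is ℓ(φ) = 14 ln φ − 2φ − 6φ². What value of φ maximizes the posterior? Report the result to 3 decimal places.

ℓ'(φ) = 14/φ − 2 − 12φ. Setting this to zero and multiplying by φ: 12φ² + 2φ − 14 = 0.
φ = (−2 + √(2² + 4·12·14)) / (2·12) = (−2 + √676) / 24 = (−2 + 26)/24 = 1.
ℓ''(φ) = −14/φ² − 12 < 0, confirming a maximum.

φ̂_MAP = 1.000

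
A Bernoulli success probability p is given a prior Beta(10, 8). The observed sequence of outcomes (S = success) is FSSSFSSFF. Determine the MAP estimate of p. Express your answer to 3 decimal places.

p̂_MAP = 0.560

Prior: Beta(10, 8).
Data: 5 successes in 9 trials (from the sequence). The binomial likelihood contributes p^5(1−p)^4, so the posterior is Beta(10+5, 8+4) = Beta(15, 12).
For Beta(a, b) with a, b > 1 the mode is (a−1)/(a+b−2) = 14/25 ≈ 0.560.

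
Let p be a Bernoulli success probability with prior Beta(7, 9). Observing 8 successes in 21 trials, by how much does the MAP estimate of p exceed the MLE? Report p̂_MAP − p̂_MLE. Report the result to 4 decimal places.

MAP − MLE = 0.0190

Posterior is Beta(15, 22); MAP = (15−1)/(37−2) = 14/35 ≈ 0.40000.
MLE ignores the prior: p̂_MLE = k/n = 8/21 ≈ 0.38095.
Difference = 14/35 − 8/21 = 2/105 ≈ 0.0190.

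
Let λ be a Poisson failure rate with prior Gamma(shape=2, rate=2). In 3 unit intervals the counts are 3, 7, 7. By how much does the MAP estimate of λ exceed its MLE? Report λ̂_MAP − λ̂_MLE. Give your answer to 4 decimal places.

MAP − MLE = -2.0667

Σxᵢ = 17. Posterior is Gamma(19, 5); MAP = (19−1)/5 = 18/5 ≈ 3.60000.
MLE = x̄ = 17/3 ≈ 5.66667.
Difference = 18/5 − 17/3 = -31/15 ≈ -2.0667.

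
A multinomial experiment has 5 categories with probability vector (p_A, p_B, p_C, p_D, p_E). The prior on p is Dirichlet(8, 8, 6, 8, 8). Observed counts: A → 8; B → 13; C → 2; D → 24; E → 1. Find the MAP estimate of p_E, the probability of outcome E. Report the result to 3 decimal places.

The posterior is Dirichlet(αᵢ + nᵢ) = Dirichlet(16, 21, 8, 32, 9).
For a Dirichlet(a₁,…,a_K) with all aᵢ > 1, the mode has j-th component (aⱼ − 1)/(Σaᵢ − K).
Here Σaᵢ = 86 and K = 5, so p_E = (9 − 1)/(86 − 5) = 8/81 ≈ 0.099.

MAP estimate of p_E = 0.099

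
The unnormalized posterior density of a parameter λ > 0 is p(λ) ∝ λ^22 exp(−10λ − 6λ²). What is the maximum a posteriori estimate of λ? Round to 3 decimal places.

ℓ'(λ) = 22/λ − 10 − 12λ. Setting this to zero and multiplying by λ: 12λ² + 10λ − 22 = 0.
λ = (−10 + √(10² + 4·12·22)) / (2·12) = (−10 + √1156) / 24 = (−10 + 34)/24 = 1.
ℓ''(λ) = −22/λ² − 12 < 0, confirming a maximum.

λ̂_MAP = 1.000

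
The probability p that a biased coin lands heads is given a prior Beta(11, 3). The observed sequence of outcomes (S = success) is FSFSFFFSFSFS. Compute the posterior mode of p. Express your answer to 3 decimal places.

Prior: Beta(11, 3).
Data: 5 successes in 12 trials (from the sequence). The binomial likelihood contributes p^5(1−p)^7, so the posterior is Beta(11+5, 3+7) = Beta(16, 10).
For Beta(a, b) with a, b > 1 the mode is (a−1)/(a+b−2) = 15/24 ≈ 0.625.

p̂_MAP = 0.625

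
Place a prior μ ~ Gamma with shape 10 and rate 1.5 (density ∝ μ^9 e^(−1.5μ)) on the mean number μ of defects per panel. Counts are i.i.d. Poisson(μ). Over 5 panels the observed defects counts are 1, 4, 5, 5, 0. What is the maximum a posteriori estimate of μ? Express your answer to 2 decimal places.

Σxᵢ = 1+4+5+5+0 = 15, with n = 5.
Posterior ∝ μ^9e^(−1.5μ) · μ^15e^(−5μ) = μ^24e^(−6.5μ), i.e. Gamma(shape=25, rate=6.5).
The mode of a Gamma(a, b) with a ≥ 1 (shape–rate) is (a−1)/b = 24/6.5 ≈ 3.69.

μ̂_MAP = 3.69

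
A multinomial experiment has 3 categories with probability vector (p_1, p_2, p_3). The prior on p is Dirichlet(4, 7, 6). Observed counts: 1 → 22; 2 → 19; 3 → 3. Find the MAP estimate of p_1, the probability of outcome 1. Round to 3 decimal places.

The posterior is Dirichlet(αᵢ + nᵢ) = Dirichlet(26, 26, 9).
For a Dirichlet(a₁,…,a_K) with all aᵢ > 1, the mode has j-th component (aⱼ − 1)/(Σaᵢ − K).
Here Σaᵢ = 61 and K = 3, so p_1 = (26 − 1)/(61 − 3) = 25/58 ≈ 0.431.

MAP estimate: 0.431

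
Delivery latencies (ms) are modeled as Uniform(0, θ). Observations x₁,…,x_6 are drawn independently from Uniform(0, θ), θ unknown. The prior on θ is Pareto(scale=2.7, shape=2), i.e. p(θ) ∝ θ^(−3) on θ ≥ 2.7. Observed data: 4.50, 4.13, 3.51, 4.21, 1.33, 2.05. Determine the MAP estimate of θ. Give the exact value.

θ̂_MAP = 4.50

The Uniform(0, θ) likelihood is θ^(−n) for θ ≥ max(xᵢ), zero otherwise. Here max(xᵢ) = 4.50.
Posterior ∝ θ^(−3) · θ^(−6) = θ^(−9) on θ ≥ max(2.7, 4.50) = 4.50.
This density is strictly decreasing in θ, so the posterior mode lies at the lower boundary of the support.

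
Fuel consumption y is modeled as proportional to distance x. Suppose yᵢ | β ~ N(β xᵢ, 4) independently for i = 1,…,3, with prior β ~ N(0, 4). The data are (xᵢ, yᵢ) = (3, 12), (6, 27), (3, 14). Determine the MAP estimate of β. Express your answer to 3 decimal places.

β̂_MAP = 4.364

log p(β | y) = −Σ(yᵢ − βxᵢ)²/(2·4) − β²/(2·4) + const.
Setting the derivative to zero: Σxᵢ(yᵢ − βxᵢ)/4 − β/4 = 0, so β = Σxᵢyᵢ / (Σxᵢ² + σ²/τ²).
Σxᵢyᵢ = 3·12 + 6·27 + 3·14 = 240; Σxᵢ² = 54; σ²/τ² = 1.
β̂_MAP = 240 / (54 + 1) = 240/55 ≈ 4.364.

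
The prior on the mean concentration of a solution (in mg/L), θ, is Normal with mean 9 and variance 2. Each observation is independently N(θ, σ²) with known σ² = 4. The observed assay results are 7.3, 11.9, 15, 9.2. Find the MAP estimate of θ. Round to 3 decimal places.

θ̂_MAP = 10.233

n = 4; x̄ = (7.3 + 11.9 + 15 + 9.2)/4 = 43.4/4 = 10.85.
For a Normal prior and Normal likelihood with known variance, the posterior is Normal; its mode equals its mean, the precision-weighted average.
Prior precision 1/σ₀² = 1/2 = 0.5; data precision n/σ² = 4/4 = 1.
θ̂ = (0.5·9 + 1·10.85) / (0.5 + 1) = 15.35/1.5 = 307/30 ≈ 10.233.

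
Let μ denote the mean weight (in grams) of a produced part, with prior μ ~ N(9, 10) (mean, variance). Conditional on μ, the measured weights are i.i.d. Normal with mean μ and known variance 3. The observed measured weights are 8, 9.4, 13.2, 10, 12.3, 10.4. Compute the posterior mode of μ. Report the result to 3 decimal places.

μ̂_MAP = 10.476

n = 6; x̄ = (8 + 9.4 + 13.2 + 10 + 12.3 + 10.4)/6 = 63.3/6 = 10.55.
For a Normal prior and Normal likelihood with known variance, the posterior is Normal; its mode equals its mean, the precision-weighted average.
Prior precision 1/σ₀² = 1/10 = 0.1; data precision n/σ² = 6/3 = 2.
μ̂ = (0.1·9 + 2·10.55) / (0.1 + 2) = 22/2.1 = 220/21 ≈ 10.476.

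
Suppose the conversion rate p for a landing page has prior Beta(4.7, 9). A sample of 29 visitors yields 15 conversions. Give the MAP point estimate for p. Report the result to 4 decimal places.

p̂_MAP = 0.4595

Prior: Beta(4.7, 9).
Data: 15 successes in 29 trials. The binomial likelihood contributes p^15(1−p)^14, so the posterior is Beta(4.7+15, 9+14) = Beta(19.7, 23).
For Beta(a, b) with a, b > 1 the mode is (a−1)/(a+b−2) = 18.7/40.7 ≈ 0.4595.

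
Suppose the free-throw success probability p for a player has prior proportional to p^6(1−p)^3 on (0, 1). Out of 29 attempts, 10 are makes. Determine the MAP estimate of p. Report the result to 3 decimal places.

The prior density ∝ p^6(1−p)^3 is the kernel of Beta(7, 4).
Data: 10 successes in 29 trials. The binomial likelihood contributes p^10(1−p)^19, so the posterior is Beta(7+10, 4+19) = Beta(17, 23).
For Beta(a, b) with a, b > 1 the mode is (a−1)/(a+b−2) = 16/38 ≈ 0.421.

p̂_MAP = 0.421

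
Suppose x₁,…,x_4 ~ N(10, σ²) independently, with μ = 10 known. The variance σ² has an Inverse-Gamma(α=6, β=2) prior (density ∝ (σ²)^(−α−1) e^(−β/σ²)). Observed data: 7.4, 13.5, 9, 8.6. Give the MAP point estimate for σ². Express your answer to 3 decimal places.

Sum of squared deviations about the known mean: SS = (7.4−10)² + (13.5−10)² + (9−10)² + (8.6−10)² = 21.97.
The Normal likelihood contributes (σ²)^(−n/2) exp(−SS/(2σ²)), so the posterior is Inverse-Gamma(α + n/2, β + SS/2) = Inverse-Gamma(8, 12.985).
The mode of Inverse-Gamma(a, b) is b/(a+1) = 12.985/9 ≈ 1.443.

σ̂²_MAP = 1.443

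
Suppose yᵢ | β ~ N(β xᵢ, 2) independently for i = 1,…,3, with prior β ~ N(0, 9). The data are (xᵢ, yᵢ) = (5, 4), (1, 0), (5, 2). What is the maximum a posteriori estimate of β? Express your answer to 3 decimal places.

β̂_MAP = 0.586

log p(β | y) = −Σ(yᵢ − βxᵢ)²/(2·2) − β²/(2·9) + const.
Setting the derivative to zero: Σxᵢ(yᵢ − βxᵢ)/2 − β/9 = 0, so β = Σxᵢyᵢ / (Σxᵢ² + σ²/τ²).
Σxᵢyᵢ = 5·4 + 1·0 + 5·2 = 30; Σxᵢ² = 51; σ²/τ² = 2/9.
β̂_MAP = 30 / (51 + 2/9) = 30/(461/9) = 270/461 ≈ 0.586.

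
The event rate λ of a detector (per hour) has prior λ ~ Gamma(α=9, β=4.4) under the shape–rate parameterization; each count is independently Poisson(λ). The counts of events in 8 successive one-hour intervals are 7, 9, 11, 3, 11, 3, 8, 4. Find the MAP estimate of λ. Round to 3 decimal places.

λ̂_MAP = 5.161

Σxᵢ = 7+9+11+3+11+3+8+4 = 56, with n = 8.
Posterior ∝ λ^8e^(−4.4λ) · λ^56e^(−8λ) = λ^64e^(−12.4λ), i.e. Gamma(shape=65, rate=12.4).
The mode of a Gamma(a, b) with a ≥ 1 (shape–rate) is (a−1)/b = 64/12.4 ≈ 5.161.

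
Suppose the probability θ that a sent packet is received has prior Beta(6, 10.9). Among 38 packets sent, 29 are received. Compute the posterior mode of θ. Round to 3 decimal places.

Prior: Beta(6, 10.9).
Data: 29 successes in 38 trials. The binomial likelihood contributes θ^29(1−θ)^9, so the posterior is Beta(6+29, 10.9+9) = Beta(35, 19.9).
For Beta(a, b) with a, b > 1 the mode is (a−1)/(a+b−2) = 34/52.9 ≈ 0.643.

θ̂_MAP = 0.643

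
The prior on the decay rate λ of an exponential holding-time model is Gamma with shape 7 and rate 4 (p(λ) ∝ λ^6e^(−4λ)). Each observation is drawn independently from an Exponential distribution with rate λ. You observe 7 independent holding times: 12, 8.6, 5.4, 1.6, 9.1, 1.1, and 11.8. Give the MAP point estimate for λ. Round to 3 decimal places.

λ̂_MAP = 0.243

The Exponential(rate=λ) likelihood is ∝ λ^n e^(−λΣtᵢ). Here n = 7 and Σtᵢ = 12 + 8.6 + 5.4 + 1.6 + 9.1 + 1.1 + 11.8 = 49.6.
Posterior ∝ λ^6e^(−4λ) · λ^7e^(−49.6λ) = λ^13e^(−53.6λ), i.e. Gamma(14, 53.6).
Mode = (a−1)/b = 13/53.6 ≈ 0.243.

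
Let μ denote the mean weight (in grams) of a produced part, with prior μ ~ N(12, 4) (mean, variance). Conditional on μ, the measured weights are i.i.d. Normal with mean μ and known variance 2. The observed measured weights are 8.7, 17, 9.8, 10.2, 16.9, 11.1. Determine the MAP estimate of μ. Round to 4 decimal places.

n = 6; x̄ = (8.7 + 17 + 9.8 + 10.2 + 16.9 + 11.1)/6 = 73.7/6 = 737/60 ≈ 12.2833.
For a Normal prior and Normal likelihood with known variance, the posterior is Normal; its mode equals its mean, the precision-weighted average.
Prior precision 1/σ₀² = 1/4 = 0.25; data precision n/σ² = 6/2 = 3.
μ̂ = (0.25·12 + 3·(737/60)) / (0.25 + 3) = 39.85/3.25 = 797/65 ≈ 12.2615.

μ̂_MAP = 12.2615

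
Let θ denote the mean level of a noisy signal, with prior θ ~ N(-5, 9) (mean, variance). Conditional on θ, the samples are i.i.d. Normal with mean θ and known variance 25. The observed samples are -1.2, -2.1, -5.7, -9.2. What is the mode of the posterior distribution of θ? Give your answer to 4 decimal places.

θ̂_MAP = -4.7344

n = 4; x̄ = ((-1.2) + (-2.1) + (-5.7) + (-9.2))/4 = -18.2/4 = -4.55.
For a Normal prior and Normal likelihood with known variance, the posterior is Normal; its mode equals its mean, the precision-weighted average.
Prior precision 1/σ₀² = 1/9; data precision n/σ² = 4/25 = 0.16.
θ̂ = ((1/9)·(-5) + 0.16·(-4.55)) / (1/9 + 0.16) = (-1444/1125)/(61/225) = -1444/305 ≈ -4.7344.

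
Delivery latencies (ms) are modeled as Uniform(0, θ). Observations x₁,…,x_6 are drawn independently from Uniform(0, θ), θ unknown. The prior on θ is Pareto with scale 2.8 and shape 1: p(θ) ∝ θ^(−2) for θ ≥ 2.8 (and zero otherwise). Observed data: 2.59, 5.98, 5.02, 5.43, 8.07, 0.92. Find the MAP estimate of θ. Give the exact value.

θ̂_MAP = 8.07

The Uniform(0, θ) likelihood is θ^(−n) for θ ≥ max(xᵢ), zero otherwise. Here max(xᵢ) = 8.07.
Posterior ∝ θ^(−2) · θ^(−6) = θ^(−8) on θ ≥ max(2.8, 8.07) = 8.07.
This density is strictly decreasing in θ, so the posterior mode lies at the lower boundary of the support.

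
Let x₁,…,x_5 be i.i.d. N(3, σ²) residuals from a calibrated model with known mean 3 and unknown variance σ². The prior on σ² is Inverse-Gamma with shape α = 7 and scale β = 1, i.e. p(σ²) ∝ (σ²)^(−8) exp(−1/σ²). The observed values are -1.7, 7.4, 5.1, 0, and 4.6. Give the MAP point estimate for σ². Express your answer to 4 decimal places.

Sum of squared deviations about the known mean: SS = (-1.7−3)² + (7.4−3)² + (5.1−3)² + (0−3)² + (4.6−3)² = 57.42.
The Normal likelihood contributes (σ²)^(−n/2) exp(−SS/(2σ²)), so the posterior is Inverse-Gamma(α + n/2, β + SS/2) = Inverse-Gamma(9.5, 29.71).
The mode of Inverse-Gamma(a, b) is b/(a+1) = 29.71/10.5 ≈ 2.8295.

σ̂²_MAP = 2.8295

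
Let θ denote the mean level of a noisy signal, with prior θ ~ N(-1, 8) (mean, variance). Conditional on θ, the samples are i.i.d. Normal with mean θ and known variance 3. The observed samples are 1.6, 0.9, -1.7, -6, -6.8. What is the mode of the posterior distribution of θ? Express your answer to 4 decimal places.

n = 5; x̄ = (1.6 + 0.9 + (-1.7) + (-6) + (-6.8))/5 = -12/5 = -2.4.
For a Normal prior and Normal likelihood with known variance, the posterior is Normal; its mode equals its mean, the precision-weighted average.
Prior precision 1/σ₀² = 1/8 = 0.125; data precision n/σ² = 5/3.
θ̂ = (0.125·(-1) + (5/3)·(-2.4)) / (0.125 + 5/3) = (-4.125)/(43/24) = -99/43 ≈ -2.3023.

θ̂_MAP = -2.3023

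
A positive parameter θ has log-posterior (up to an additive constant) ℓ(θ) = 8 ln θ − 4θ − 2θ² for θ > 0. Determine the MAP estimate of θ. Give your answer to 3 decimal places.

ℓ'(θ) = 8/θ − 4 − 4θ. Setting this to zero and multiplying by θ: 4θ² + 4θ − 8 = 0.
θ = (−4 + √(4² + 4·4·8)) / (2·4) = (−4 + √144) / 8 = (−4 + 12)/8 = 1.
ℓ''(θ) = −8/θ² − 4 < 0, confirming a maximum.

θ̂_MAP = 1.000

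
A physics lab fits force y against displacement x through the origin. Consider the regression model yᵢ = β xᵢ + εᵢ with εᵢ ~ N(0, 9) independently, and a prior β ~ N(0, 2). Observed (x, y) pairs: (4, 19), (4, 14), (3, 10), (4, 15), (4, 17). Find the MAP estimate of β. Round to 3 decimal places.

β̂_MAP = 3.742

log p(β | y) = −Σ(yᵢ − βxᵢ)²/(2·9) − β²/(2·2) + const.
Setting the derivative to zero: Σxᵢ(yᵢ − βxᵢ)/9 − β/2 = 0, so β = Σxᵢyᵢ / (Σxᵢ² + σ²/τ²).
Σxᵢyᵢ = 4·19 + 4·14 + 3·10 + 4·15 + 4·17 = 290; Σxᵢ² = 73; σ²/τ² = 4.5.
β̂_MAP = 290 / (73 + 4.5) = 290/77.5 ≈ 3.742.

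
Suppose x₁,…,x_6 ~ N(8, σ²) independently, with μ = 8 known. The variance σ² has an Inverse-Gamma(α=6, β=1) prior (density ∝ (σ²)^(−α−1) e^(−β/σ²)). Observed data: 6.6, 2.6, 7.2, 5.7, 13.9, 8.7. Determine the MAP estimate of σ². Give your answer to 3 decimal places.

σ̂²_MAP = 3.718

Sum of squared deviations about the known mean: SS = (6.6−8)² + (2.6−8)² + (7.2−8)² + (5.7−8)² + (13.9−8)² + (8.7−8)² = 72.35.
The Normal likelihood contributes (σ²)^(−n/2) exp(−SS/(2σ²)), so the posterior is Inverse-Gamma(α + n/2, β + SS/2) = Inverse-Gamma(9, 37.175).
The mode of Inverse-Gamma(a, b) is b/(a+1) = 37.175/10 ≈ 3.718.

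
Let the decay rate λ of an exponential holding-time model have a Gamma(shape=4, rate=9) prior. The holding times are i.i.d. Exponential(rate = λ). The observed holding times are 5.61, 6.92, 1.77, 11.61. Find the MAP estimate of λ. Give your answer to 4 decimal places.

λ̂_MAP = 0.2005

The Exponential(rate=λ) likelihood is ∝ λ^n e^(−λΣtᵢ). Here n = 4 and Σtᵢ = 5.61 + 6.92 + 1.77 + 11.61 = 25.91.
Posterior ∝ λ^3e^(−9λ) · λ^4e^(−25.91λ) = λ^7e^(−34.91λ), i.e. Gamma(8, 34.91).
Mode = (a−1)/b = 7/34.91 ≈ 0.2005.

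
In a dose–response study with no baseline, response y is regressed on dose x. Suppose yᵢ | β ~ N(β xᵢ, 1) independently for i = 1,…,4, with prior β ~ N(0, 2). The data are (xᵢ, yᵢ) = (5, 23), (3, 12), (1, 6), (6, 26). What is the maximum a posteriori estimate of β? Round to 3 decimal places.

log p(β | y) = −Σ(yᵢ − βxᵢ)²/(2·1) − β²/(2·2) + const.
Setting the derivative to zero: Σxᵢ(yᵢ − βxᵢ)/1 − β/2 = 0, so β = Σxᵢyᵢ / (Σxᵢ² + σ²/τ²).
Σxᵢyᵢ = 5·23 + 3·12 + 1·6 + 6·26 = 313; Σxᵢ² = 71; σ²/τ² = 0.5.
β̂_MAP = 313 / (71 + 0.5) = 313/71.5 ≈ 4.378.

β̂_MAP = 4.378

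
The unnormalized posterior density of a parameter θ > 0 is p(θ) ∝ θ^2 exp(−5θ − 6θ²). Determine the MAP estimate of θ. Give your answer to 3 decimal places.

θ̂_MAP = 0.250

ℓ'(θ) = 2/θ − 5 − 12θ. Setting this to zero and multiplying by θ: 12θ² + 5θ − 2 = 0.
θ = (−5 + √(5² + 4·12·2)) / (2·12) = (−5 + √121) / 24 = (−5 + 11)/24 = 1/4.
ℓ''(θ) = −2/θ² − 12 < 0, confirming a maximum.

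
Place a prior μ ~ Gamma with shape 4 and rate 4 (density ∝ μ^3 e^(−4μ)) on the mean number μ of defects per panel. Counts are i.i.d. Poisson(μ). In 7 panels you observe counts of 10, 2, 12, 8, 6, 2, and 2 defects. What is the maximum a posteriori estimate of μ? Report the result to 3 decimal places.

μ̂_MAP = 4.091

Σxᵢ = 10+2+12+8+6+2+2 = 42, with n = 7.
Posterior ∝ μ^3e^(−4μ) · μ^42e^(−7μ) = μ^45e^(−11μ), i.e. Gamma(shape=46, rate=11).
The mode of a Gamma(a, b) with a ≥ 1 (shape–rate) is (a−1)/b = 45/11 ≈ 4.091.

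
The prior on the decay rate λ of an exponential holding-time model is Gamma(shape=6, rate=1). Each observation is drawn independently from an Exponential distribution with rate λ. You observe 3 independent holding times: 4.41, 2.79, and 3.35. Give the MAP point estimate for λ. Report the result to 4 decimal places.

λ̂_MAP = 0.6926

The Exponential(rate=λ) likelihood is ∝ λ^n e^(−λΣtᵢ). Here n = 3 and Σtᵢ = 4.41 + 2.79 + 3.35 = 10.55.
Posterior ∝ λ^5e^(−1λ) · λ^3e^(−10.55λ) = λ^8e^(−11.55λ), i.e. Gamma(9, 11.55).
Mode = (a−1)/b = 8/11.55 ≈ 0.6926.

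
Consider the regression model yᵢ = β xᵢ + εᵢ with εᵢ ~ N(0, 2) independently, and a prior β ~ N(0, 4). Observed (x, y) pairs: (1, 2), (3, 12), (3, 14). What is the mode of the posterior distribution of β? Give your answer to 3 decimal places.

β̂_MAP = 4.103

log p(β | y) = −Σ(yᵢ − βxᵢ)²/(2·2) − β²/(2·4) + const.
Setting the derivative to zero: Σxᵢ(yᵢ − βxᵢ)/2 − β/4 = 0, so β = Σxᵢyᵢ / (Σxᵢ² + σ²/τ²).
Σxᵢyᵢ = 1·2 + 3·12 + 3·14 = 80; Σxᵢ² = 19; σ²/τ² = 0.5.
β̂_MAP = 80 / (19 + 0.5) = 80/19.5 ≈ 4.103.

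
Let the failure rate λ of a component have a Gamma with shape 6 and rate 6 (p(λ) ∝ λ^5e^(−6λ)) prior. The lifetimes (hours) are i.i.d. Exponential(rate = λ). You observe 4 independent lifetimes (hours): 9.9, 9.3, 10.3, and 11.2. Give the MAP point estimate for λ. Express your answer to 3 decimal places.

λ̂_MAP = 0.193

The Exponential(rate=λ) likelihood is ∝ λ^n e^(−λΣtᵢ). Here n = 4 and Σtᵢ = 9.9 + 9.3 + 10.3 + 11.2 = 40.7.
Posterior ∝ λ^5e^(−6λ) · λ^4e^(−40.7λ) = λ^9e^(−46.7λ), i.e. Gamma(10, 46.7).
Mode = (a−1)/b = 9/46.7 ≈ 0.193.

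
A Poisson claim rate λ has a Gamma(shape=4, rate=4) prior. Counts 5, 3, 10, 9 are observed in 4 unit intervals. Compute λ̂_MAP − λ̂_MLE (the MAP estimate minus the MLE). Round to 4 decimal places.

MAP − MLE = -3.0000

Σxᵢ = 27. Posterior is Gamma(31, 8); MAP = (31−1)/8 = 30/8 ≈ 3.75000.
MLE = x̄ = 27/4 ≈ 6.75000.
Difference = 30/8 − 27/4 = -3 ≈ -3.0000.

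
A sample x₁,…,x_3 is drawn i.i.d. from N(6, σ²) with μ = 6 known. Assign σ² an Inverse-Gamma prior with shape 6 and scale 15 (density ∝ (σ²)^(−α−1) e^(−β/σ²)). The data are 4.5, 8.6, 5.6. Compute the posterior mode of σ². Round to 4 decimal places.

Sum of squared deviations about the known mean: SS = (4.5−6)² + (8.6−6)² + (5.6−6)² = 9.17.
The Normal likelihood contributes (σ²)^(−n/2) exp(−SS/(2σ²)), so the posterior is Inverse-Gamma(α + n/2, β + SS/2) = Inverse-Gamma(7.5, 19.585).
The mode of Inverse-Gamma(a, b) is b/(a+1) = 19.585/8.5 ≈ 2.3041.

σ̂²_MAP = 2.3041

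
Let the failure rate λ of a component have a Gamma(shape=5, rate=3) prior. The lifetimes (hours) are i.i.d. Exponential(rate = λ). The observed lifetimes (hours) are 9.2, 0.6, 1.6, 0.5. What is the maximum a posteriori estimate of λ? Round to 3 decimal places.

The Exponential(rate=λ) likelihood is ∝ λ^n e^(−λΣtᵢ). Here n = 4 and Σtᵢ = 9.2 + 0.6 + 1.6 + 0.5 = 11.9.
Posterior ∝ λ^4e^(−3λ) · λ^4e^(−11.9λ) = λ^8e^(−14.9λ), i.e. Gamma(9, 14.9).
Mode = (a−1)/b = 8/14.9 ≈ 0.537.

λ̂_MAP = 0.537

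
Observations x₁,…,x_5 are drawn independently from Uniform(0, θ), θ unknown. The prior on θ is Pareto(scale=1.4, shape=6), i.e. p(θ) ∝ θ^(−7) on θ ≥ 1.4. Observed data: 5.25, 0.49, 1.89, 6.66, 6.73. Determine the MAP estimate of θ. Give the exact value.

The Uniform(0, θ) likelihood is θ^(−n) for θ ≥ max(xᵢ), zero otherwise. Here max(xᵢ) = 6.73.
Posterior ∝ θ^(−7) · θ^(−5) = θ^(−12) on θ ≥ max(1.4, 6.73) = 6.73.
This density is strictly decreasing in θ, so the posterior mode lies at the lower boundary of the support.

θ̂_MAP = 6.73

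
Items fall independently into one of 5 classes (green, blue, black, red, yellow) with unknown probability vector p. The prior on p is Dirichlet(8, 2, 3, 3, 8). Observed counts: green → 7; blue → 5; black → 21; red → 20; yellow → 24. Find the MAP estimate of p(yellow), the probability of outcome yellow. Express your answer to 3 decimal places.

MAP estimate of p(yellow) = 0.323

The posterior is Dirichlet(αᵢ + nᵢ) = Dirichlet(15, 7, 24, 23, 32).
For a Dirichlet(a₁,…,a_K) with all aᵢ > 1, the mode has j-th component (aⱼ − 1)/(Σaᵢ − K).
Here Σaᵢ = 101 and K = 5, so p(yellow) = (32 − 1)/(101 − 5) = 31/96 ≈ 0.323.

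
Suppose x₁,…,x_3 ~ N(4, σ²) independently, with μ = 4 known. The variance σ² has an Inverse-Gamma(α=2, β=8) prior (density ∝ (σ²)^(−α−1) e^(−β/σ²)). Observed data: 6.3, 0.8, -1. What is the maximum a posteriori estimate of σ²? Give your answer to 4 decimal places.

Sum of squared deviations about the known mean: SS = (6.3−4)² + (0.8−4)² + (-1−4)² = 40.53.
The Normal likelihood contributes (σ²)^(−n/2) exp(−SS/(2σ²)), so the posterior is Inverse-Gamma(α + n/2, β + SS/2) = Inverse-Gamma(3.5, 28.265).
The mode of Inverse-Gamma(a, b) is b/(a+1) = 28.265/4.5 ≈ 6.2811.

σ̂²_MAP = 6.2811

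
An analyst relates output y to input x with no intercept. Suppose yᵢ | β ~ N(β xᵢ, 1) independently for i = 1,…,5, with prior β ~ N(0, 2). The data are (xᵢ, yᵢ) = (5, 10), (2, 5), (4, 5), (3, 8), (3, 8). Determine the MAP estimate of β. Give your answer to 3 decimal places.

log p(β | y) = −Σ(yᵢ − βxᵢ)²/(2·1) − β²/(2·2) + const.
Setting the derivative to zero: Σxᵢ(yᵢ − βxᵢ)/1 − β/2 = 0, so β = Σxᵢyᵢ / (Σxᵢ² + σ²/τ²).
Σxᵢyᵢ = 5·10 + 2·5 + 4·5 + 3·8 + 3·8 = 128; Σxᵢ² = 63; σ²/τ² = 0.5.
β̂_MAP = 128 / (63 + 0.5) = 128/63.5 ≈ 2.016.

β̂_MAP = 2.016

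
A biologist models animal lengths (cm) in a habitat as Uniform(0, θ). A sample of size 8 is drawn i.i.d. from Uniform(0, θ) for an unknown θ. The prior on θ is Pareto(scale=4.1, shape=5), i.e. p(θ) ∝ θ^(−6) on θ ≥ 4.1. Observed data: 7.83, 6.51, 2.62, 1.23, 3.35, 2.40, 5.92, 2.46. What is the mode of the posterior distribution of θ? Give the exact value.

The Uniform(0, θ) likelihood is θ^(−n) for θ ≥ max(xᵢ), zero otherwise. Here max(xᵢ) = 7.83.
Posterior ∝ θ^(−6) · θ^(−8) = θ^(−14) on θ ≥ max(4.1, 7.83) = 7.83.
This density is strictly decreasing in θ, so the posterior mode lies at the lower boundary of the support.

θ̂_MAP = 7.83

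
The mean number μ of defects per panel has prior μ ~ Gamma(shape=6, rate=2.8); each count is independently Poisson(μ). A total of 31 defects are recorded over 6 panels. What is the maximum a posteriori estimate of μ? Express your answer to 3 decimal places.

μ̂_MAP = 4.091

Σxᵢ = 31, n = 6.
Posterior ∝ μ^5e^(−2.8μ) · μ^31e^(−6μ) = μ^36e^(−8.8μ), i.e. Gamma(shape=37, rate=8.8).
The mode of a Gamma(a, b) with a ≥ 1 (shape–rate) is (a−1)/b = 36/8.8 ≈ 4.091.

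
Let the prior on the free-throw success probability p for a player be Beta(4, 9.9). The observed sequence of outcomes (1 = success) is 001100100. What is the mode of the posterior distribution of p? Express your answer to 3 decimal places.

Prior: Beta(4, 9.9).
Data: 3 successes in 9 trials (from the sequence). The binomial likelihood contributes p^3(1−p)^6, so the posterior is Beta(4+3, 9.9+6) = Beta(7, 15.9).
For Beta(a, b) with a, b > 1 the mode is (a−1)/(a+b−2) = 6/20.9 ≈ 0.287.

p̂_MAP = 0.287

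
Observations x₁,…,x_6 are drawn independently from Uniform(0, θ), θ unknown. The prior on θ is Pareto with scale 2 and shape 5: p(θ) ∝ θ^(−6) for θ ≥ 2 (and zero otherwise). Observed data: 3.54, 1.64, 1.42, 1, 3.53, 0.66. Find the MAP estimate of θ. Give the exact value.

The Uniform(0, θ) likelihood is θ^(−n) for θ ≥ max(xᵢ), zero otherwise. Here max(xᵢ) = 3.54.
Posterior ∝ θ^(−6) · θ^(−6) = θ^(−12) on θ ≥ max(2, 3.54) = 3.54.
This density is strictly decreasing in θ, so the posterior mode lies at the lower boundary of the support.

θ̂_MAP = 3.54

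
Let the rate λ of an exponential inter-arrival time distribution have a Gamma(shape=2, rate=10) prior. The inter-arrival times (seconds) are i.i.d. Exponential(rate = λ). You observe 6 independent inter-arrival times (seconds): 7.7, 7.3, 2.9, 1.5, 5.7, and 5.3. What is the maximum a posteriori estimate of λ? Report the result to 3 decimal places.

The Exponential(rate=λ) likelihood is ∝ λ^n e^(−λΣtᵢ). Here n = 6 and Σtᵢ = 7.7 + 7.3 + 2.9 + 1.5 + 5.7 + 5.3 = 30.4.
Posterior ∝ λe^(−10λ) · λ^6e^(−30.4λ) = λ^7e^(−40.4λ), i.e. Gamma(8, 40.4).
Mode = (a−1)/b = 7/40.4 ≈ 0.173.

λ̂_MAP = 0.173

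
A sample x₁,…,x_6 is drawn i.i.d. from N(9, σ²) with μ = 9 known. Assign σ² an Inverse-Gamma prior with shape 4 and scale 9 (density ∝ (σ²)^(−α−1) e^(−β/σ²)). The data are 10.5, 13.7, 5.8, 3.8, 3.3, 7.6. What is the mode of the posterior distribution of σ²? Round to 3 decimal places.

Sum of squared deviations about the known mean: SS = (10.5−9)² + (13.7−9)² + (5.8−9)² + (3.8−9)² + (3.3−9)² + (7.6−9)² = 96.07.
The Normal likelihood contributes (σ²)^(−n/2) exp(−SS/(2σ²)), so the posterior is Inverse-Gamma(α + n/2, β + SS/2) = Inverse-Gamma(7, 57.035).
The mode of Inverse-Gamma(a, b) is b/(a+1) = 57.035/8 ≈ 7.129.

σ̂²_MAP = 7.129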